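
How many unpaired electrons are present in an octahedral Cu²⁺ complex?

Group 11 minus oxidation state +2 gives a d⁹ configuration for Cu²⁺.
For octahedral d⁹ the high- and low-spin configurations coincide.
Configuration: t₂g⁶ eg³, giving 1 unpaired electron.

1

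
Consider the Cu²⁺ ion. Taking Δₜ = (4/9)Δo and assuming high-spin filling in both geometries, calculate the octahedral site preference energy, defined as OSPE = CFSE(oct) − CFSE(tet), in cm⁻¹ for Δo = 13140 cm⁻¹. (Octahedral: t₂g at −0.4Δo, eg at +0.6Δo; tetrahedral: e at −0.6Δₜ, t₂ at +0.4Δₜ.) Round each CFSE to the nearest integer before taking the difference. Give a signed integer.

Cu²⁺: group 11, so d-count = 11 − 2 = 9.
Octahedral high-spin t₂g⁶ eg³: CFSE = -0.6 × 13140 = -7884 cm⁻¹.
Tetrahedral: e⁴ t₂⁵, CFSE = 4(−0.6) + 5(+0.4) = -0.4Δₜ = -0.4 × (4/9) × 13140 = -2336 cm⁻¹.
Subtracting, OSPE = -7884 − (-2336) = -5548 cm⁻¹.

-5548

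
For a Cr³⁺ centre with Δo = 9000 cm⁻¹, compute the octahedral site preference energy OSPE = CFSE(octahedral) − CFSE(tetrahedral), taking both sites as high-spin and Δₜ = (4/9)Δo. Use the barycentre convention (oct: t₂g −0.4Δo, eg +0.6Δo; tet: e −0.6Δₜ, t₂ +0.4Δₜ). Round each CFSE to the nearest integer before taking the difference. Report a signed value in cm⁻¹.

Group 6 minus oxidation state +3 gives a d³ configuration for Cr³⁺.
Octahedral (high-spin): t₂g³ eg⁰, CFSE = 3(−0.4) + 0(+0.6) = -1.2Δo = -1.2 × 9000 = -10800 cm⁻¹.
Tetrahedral e² t₂¹ gives -0.8Δₜ = -0.8 × (4/9) × 9000 = -3200 cm⁻¹.
OSPE = CFSE(oct) − CFSE(tet) = -10800 − (-3200) = -7600 cm⁻¹.

-7600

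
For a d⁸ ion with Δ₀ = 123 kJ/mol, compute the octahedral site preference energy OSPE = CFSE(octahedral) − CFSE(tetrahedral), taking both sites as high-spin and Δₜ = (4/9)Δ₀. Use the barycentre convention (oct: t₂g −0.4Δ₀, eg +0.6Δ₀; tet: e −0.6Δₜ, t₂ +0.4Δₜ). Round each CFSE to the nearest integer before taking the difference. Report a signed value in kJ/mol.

Octahedral high-spin t₂g⁶ eg²: CFSE = -1.2 × 123 = -148 kJ/mol.
Tetrahedral: e⁴ t₂⁴, CFSE = 4(−0.6) + 4(+0.4) = -0.8Δₜ = -0.8 × (4/9) × 123 = -44 kJ/mol.
Subtracting, OSPE = -148 − (-44) = -104 kJ/mol.

-104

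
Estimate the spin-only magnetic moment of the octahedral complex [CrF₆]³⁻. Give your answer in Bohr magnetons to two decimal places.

Each F⁻ contributes -1; 6 × (-1) = -6. With overall charge -3, Cr is in the +3 oxidation state.
Cr sits in group 6; removing 3 electrons leaves Cr³⁺ with 6 − 3 = 3 d electrons.
Configuration: t2g^3 e_g^0 → 3 unpaired electrons.
μ(spin-only) = √[3(3+2)] = √15 ≈ 3.87 Bohr magnetons.

3.87 Bohr magnetons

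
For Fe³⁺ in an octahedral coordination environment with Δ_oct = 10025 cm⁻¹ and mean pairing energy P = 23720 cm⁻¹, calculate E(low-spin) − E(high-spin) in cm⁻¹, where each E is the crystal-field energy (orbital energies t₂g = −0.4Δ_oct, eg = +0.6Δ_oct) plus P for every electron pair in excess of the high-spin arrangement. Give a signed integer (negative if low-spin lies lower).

Fe is in group 8, so Fe³⁺ is d⁵ (8 − 3 = 5).
In the high-spin limit (t₂g³ eg²) the orbital term is 0.0Δ_oct = 0 cm⁻¹, with no excess pairing.
For low-spin the configuration is t₂g⁵ eg⁰: orbital energy -2.0 × 10025 = -20050 cm⁻¹, and 2 additional pairs relative to high-spin add 47440 cm⁻¹, giving 27390 cm⁻¹.
E(LS) − E(HS) = 27390 − (0) = 27390 cm⁻¹.

27390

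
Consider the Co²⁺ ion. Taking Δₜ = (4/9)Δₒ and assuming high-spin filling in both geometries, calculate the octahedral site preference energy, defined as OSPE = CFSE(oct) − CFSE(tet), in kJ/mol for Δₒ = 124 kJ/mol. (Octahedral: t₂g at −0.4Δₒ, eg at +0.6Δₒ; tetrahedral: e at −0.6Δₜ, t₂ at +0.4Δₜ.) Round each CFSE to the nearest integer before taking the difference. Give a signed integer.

Group 9 minus oxidation state +2 gives a d⁷ configuration for Co²⁺.
Octahedral high-spin t₂g⁵ eg²: CFSE = -0.8 × 124 = -99 kJ/mol.
Tetrahedral e⁴ t₂³ gives -1.2Δₜ = -1.2 × (4/9) × 124 = -66 kJ/mol.
Subtracting, OSPE = -99 − (-66) = -33 kJ/mol.

-33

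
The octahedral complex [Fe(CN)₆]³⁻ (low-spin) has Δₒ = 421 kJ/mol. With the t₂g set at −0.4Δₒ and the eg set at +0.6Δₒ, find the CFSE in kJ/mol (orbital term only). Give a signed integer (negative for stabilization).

Each CN⁻ contributes -1; 6 × (-1) = -6. With overall charge -3, Fe is in the +3 oxidation state.
Group 8 minus oxidation state +3 gives a d⁵ configuration for Fe³⁺.
The d⁵ electrons fill as t₂g⁵ eg⁰.
The orbital stabilization is -2.0Δₒ = -2.0 × 421 = -842 kJ/mol.

-842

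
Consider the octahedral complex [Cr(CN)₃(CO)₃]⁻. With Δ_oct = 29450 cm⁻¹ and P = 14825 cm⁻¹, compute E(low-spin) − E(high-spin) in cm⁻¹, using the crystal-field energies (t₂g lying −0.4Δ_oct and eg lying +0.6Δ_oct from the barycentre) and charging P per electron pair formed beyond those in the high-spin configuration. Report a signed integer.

Ligand charges: 3×(-1) from CN⁻ and 3×(+0) from CO sum to -3; with overall charge -1, Cr is +2.
Cr sits in group 6; removing 2 electrons leaves Cr²⁺ with 6 − 2 = 4 d electrons.
High-spin d⁴ fills as t₂g³ eg¹ with CFSE 3(−0.4) + 1(+0.6) = -0.6Δ_oct = -17670 cm⁻¹.
For low-spin the configuration is t₂g⁴ eg⁰: orbital energy -1.6 × 29450 = -47120 cm⁻¹, and 1 additional pair relative to high-spin adds 14825 cm⁻¹, giving -32295 cm⁻¹.
E(LS) − E(HS) = -32295 − (-17670) = -14625 cm⁻¹.

-14625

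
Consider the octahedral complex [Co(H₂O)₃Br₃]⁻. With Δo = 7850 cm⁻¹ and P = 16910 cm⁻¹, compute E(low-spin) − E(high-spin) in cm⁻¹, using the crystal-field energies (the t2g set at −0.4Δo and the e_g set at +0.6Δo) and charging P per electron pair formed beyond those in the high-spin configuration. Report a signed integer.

9060

Ligand charges: 3×(+0) from H₂O and 3×(-1) from Br⁻ sum to -3; with overall charge -1, Co is +2.
Co is in group 9, so Co²⁺ is d⁷ (9 − 2 = 7).
In the high-spin limit (t2g^5 e_g^2) the orbital term is -0.8Δo = -6280 cm⁻¹, with no excess pairing.
For low-spin the configuration is t2g^6 e_g^1: orbital energy -1.8 × 7850 = -14130 cm⁻¹, and 1 additional pair relative to high-spin adds 16910 cm⁻¹, giving 2780 cm⁻¹.
E(LS) − E(HS) = 2780 − (-6280) = 9060 cm⁻¹.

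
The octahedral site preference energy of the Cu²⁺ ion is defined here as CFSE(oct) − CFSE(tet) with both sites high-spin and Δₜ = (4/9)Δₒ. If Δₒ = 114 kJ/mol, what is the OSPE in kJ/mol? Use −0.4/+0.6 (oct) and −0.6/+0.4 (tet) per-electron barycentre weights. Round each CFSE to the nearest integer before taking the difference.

-48

Cu sits in group 11; removing 2 electrons leaves Cu²⁺ with 11 − 2 = 9 d electrons.
Octahedral (high-spin): t₂g⁶ eg³, CFSE = 6(−0.4) + 3(+0.6) = -0.6Δₒ = -0.6 × 114 = -68 kJ/mol.
In a tetrahedral site the filling is e⁴ t₂⁵: CFSE(tet) = -0.4Δₜ = -0.4 × (4/9)(114) = -20 kJ/mol.
Subtracting, OSPE = -68 − (-20) = -48 kJ/mol.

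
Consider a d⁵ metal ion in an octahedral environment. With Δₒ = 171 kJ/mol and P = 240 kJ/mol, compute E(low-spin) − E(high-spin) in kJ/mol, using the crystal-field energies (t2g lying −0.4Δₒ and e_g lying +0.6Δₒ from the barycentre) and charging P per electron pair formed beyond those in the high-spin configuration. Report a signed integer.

High-spin d⁵ fills as t2g^3 e_g^2 with CFSE 3(−0.4) + 2(+0.6) = 0.0Δₒ = 0 kJ/mol.
Low-spin t2g^5 e_g^0 gives -2.0Δₒ = -342 kJ/mol, but forming 2 extra pairs costs 2P = 480 kJ/mol, so E(LS) = -342 + 480 = 138 kJ/mol.
Thus E(LS) − E(HS) = 138 kJ/mol.

138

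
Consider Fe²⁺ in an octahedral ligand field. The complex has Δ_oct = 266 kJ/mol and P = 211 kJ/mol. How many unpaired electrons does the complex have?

0

Fe²⁺: group 8, so d-count = 8 − 2 = 6.
Since Δ_oct = 266 kJ/mol > P = 211 kJ/mol, the complex adopts the low-spin configuration.
Filling d⁶ accordingly: t₂g⁶ eg⁰.
Unpaired electrons: 0.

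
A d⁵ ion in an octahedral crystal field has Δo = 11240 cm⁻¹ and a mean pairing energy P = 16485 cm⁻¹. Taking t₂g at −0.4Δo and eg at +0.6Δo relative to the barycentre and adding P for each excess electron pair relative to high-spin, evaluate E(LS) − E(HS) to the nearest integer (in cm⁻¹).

In the high-spin limit (t₂g³ eg²) the orbital term is 0.0Δo = 0 cm⁻¹, with no excess pairing.
Low-spin t₂g⁵ eg⁰ gives -2.0Δo = -22480 cm⁻¹, but forming 2 extra pairs costs 2P = 32970 cm⁻¹, so E(LS) = -22480 + 32970 = 10490 cm⁻¹.
The difference is 10490 − (0) = 10490 cm⁻¹, so high-spin lies lower.

10490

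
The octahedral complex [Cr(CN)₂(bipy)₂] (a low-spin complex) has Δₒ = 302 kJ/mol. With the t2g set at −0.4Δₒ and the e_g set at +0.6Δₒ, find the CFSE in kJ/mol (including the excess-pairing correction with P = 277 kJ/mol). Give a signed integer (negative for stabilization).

-206

Ligand charges: 2×(-1) from CN⁻ and 2×(+0) from bipy sum to -2; with overall charge +0, Cr is +2.
Cr sits in group 6; removing 2 electrons leaves Cr²⁺ with 6 − 2 = 4 d electrons.
The d⁴ electrons fill as t2g^4 e_g^0.
Orbital CFSE = 4(-0.4) + 0(0.6) = -1.6Δₒ = -1.6 × 302 = -483 kJ/mol.
Pairing penalty: 1 pair vs 0 in the high-spin reference → 1 extra × P = 277 kJ/mol.
Overall CFSE = -483 + 277 = -206 kJ/mol.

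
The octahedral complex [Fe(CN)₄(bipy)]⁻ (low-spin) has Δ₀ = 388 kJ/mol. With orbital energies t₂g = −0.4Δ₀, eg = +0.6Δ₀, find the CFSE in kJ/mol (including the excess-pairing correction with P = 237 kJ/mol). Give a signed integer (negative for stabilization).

-302

Ligand charges: 4×(-1) from CN⁻ and 1×(+0) from bipy sum to -4; with overall charge -1, Fe is +3.
Fe³⁺: group 8, so d-count = 8 − 3 = 5.
Electron filling gives t₂g⁵ eg⁰.
Orbital CFSE = 5(-0.4) + 0(0.6) = -2.0Δ₀ = -2.0 × 388 = -776 kJ/mol.
Pairing penalty: 2 pairs vs 0 in the high-spin reference → 2 extra × P = 474 kJ/mol.
Combining: -776 + 474 = -302 kJ/mol.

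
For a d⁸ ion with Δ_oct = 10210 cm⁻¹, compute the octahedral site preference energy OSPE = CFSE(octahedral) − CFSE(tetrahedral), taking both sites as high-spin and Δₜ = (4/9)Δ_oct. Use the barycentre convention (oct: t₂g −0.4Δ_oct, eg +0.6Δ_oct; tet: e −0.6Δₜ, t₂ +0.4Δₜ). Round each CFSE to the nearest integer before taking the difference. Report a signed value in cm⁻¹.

Octahedral (high-spin): t₂g⁶ eg², CFSE = 6(−0.4) + 2(+0.6) = -1.2Δ_oct = -1.2 × 10210 = -12252 cm⁻¹.
Tetrahedral e⁴ t₂⁴ gives -0.8Δₜ = -0.8 × (4/9) × 10210 = -3630 cm⁻¹.
OSPE = -12252 − (-3630) = -8622 cm⁻¹.

-8622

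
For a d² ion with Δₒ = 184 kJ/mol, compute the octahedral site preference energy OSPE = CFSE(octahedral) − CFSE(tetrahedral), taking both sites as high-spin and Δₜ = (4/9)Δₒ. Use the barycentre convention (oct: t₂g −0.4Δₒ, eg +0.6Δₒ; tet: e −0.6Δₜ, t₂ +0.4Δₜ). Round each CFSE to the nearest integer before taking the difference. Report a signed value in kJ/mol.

-49

Octahedral (high-spin): t2g^2 e_g^0, CFSE = 2(−0.4) + 0(+0.6) = -0.8Δₒ = -0.8 × 184 = -147 kJ/mol.
Tetrahedral e^2 t2^0 gives -1.2Δₜ = -1.2 × (4/9) × 184 = -98 kJ/mol.
Subtracting, OSPE = -147 − (-98) = -49 kJ/mol.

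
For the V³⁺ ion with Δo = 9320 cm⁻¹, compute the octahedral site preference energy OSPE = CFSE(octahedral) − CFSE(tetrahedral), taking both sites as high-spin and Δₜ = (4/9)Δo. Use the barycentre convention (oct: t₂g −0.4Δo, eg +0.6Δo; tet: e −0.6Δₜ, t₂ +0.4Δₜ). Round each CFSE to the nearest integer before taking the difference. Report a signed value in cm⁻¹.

-2485

Group 5 minus oxidation state +3 gives a d² configuration for V³⁺.
Octahedral (high-spin): t₂g² eg⁰, CFSE = 2(−0.4) + 0(+0.6) = -0.8Δo = -0.8 × 9320 = -7456 cm⁻¹.
Tetrahedral: e² t₂⁰, CFSE = 2(−0.6) + 0(+0.4) = -1.2Δₜ = -1.2 × (4/9) × 9320 = -4971 cm⁻¹.
OSPE = -7456 − (-4971) = -2485 cm⁻¹.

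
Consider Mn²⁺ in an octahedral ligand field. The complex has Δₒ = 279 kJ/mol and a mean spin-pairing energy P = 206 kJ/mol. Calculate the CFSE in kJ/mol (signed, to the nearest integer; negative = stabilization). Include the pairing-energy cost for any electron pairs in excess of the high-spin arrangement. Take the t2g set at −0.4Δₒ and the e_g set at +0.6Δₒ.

Mn²⁺: group 7, so d-count = 7 − 2 = 5.
Δₒ > P, so pairing is preferred: the ground state is low-spin.
That gives t2g^5 e_g^0.
Orbital CFSE = -2.0Δₒ = -2.0 × 279 = -558 kJ/mol.
Excess pairs vs high-spin: 2 − 0 = 2; pairing cost = +412 kJ/mol.
Net CFSE = -558 + 412 = -146 kJ/mol.

-146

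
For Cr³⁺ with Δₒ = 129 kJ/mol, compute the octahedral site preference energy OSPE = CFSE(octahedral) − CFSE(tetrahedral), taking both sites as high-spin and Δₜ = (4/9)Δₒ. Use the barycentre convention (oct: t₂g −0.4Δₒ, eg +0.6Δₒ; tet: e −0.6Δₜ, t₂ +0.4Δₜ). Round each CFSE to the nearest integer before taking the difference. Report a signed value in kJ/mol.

-109

Cr³⁺: group 6, so d-count = 6 − 3 = 3.
Octahedral high-spin t₂g³ eg⁰: CFSE = -1.2 × 129 = -155 kJ/mol.
Tetrahedral: e² t₂¹, CFSE = 2(−0.6) + 1(+0.4) = -0.8Δₜ = -0.8 × (4/9) × 129 = -46 kJ/mol.
Subtracting, OSPE = -155 − (-46) = -109 kJ/mol.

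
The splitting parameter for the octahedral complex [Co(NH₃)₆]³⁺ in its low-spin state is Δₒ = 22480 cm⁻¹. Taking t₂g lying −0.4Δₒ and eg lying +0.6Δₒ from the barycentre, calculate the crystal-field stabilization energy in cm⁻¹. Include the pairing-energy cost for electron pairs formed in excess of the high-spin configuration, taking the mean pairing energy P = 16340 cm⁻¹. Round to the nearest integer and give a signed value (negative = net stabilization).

NH₃ is neutral, so the +3 overall charge sits on Co: oxidation state +3.
Co sits in group 9; removing 3 electrons leaves Co³⁺ with 9 − 3 = 6 d electrons.
The d⁶ electrons fill as t₂g⁶ eg⁰.
CFSE(orbital) = 6×(-0.4Δₒ) + 0×(0.6Δₒ) = -2.4Δₒ; with Δₒ = 22480 cm⁻¹ that is -53952 cm⁻¹.
Relative to high-spin t₂g⁴ eg² (1 paired), the low-spin configuration has 2 additional pairs, contributing +2 × 16340 = +32680 cm⁻¹.
Net CFSE = -53952 + 32680 = -21272 cm⁻¹.

-21272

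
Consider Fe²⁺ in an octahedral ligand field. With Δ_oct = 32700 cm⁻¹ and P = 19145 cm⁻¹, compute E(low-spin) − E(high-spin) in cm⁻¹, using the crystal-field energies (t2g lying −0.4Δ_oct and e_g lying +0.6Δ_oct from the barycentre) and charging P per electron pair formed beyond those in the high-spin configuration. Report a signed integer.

Group 8 minus oxidation state +2 gives a d⁶ configuration for Fe²⁺.
In the high-spin limit (t2g^4 e_g^2) the orbital term is -0.4Δ_oct = -13080 cm⁻¹, with no excess pairing.
Low-spin: t2g^6 e_g^0, orbital CFSE = -2.4Δ_oct = -78480 cm⁻¹; plus 2 excess pairs × P = +38290 cm⁻¹; total -40190 cm⁻¹.
E(LS) − E(HS) = -40190 − (-13080) = -27110 cm⁻¹.

-27110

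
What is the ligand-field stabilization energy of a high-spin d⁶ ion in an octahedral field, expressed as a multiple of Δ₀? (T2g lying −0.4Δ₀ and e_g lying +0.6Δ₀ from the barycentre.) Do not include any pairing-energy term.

Configuration: t2g^4 e_g^2.
CFSE = 4(-0.4Δ₀) + 2(0.6Δ₀) = -1.6Δ₀ + 1.2Δ₀ = -0.4Δ₀.

-0.4 Δ₀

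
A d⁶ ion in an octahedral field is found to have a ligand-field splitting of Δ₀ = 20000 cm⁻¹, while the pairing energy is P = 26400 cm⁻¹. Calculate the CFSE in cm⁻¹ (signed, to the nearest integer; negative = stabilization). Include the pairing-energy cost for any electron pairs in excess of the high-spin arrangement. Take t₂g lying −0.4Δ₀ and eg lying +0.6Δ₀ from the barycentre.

With Δ₀ < P the complex is high-spin.
Configuration: t₂g⁴ eg².
Orbital CFSE = -0.4Δ₀ = -0.4 × 20000 = -8000 cm⁻¹.
High-spin has no excess pairs, so no pairing correction applies.

-8000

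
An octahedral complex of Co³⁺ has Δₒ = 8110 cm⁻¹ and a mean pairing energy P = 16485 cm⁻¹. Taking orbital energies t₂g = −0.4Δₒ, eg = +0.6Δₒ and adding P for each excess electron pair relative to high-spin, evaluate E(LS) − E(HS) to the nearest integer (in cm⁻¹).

Co sits in group 9; removing 3 electrons leaves Co³⁺ with 9 − 3 = 6 d electrons.
High-spin: t₂g⁴ eg², CFSE = -0.4Δₒ = -3244 cm⁻¹.
For low-spin the configuration is t₂g⁶ eg⁰: orbital energy -2.4 × 8110 = -19464 cm⁻¹, and 2 additional pairs relative to high-spin add 32970 cm⁻¹, giving 13506 cm⁻¹.
Thus E(LS) − E(HS) = 16750 cm⁻¹.

16750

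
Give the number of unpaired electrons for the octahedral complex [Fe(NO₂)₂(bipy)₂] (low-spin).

0

Ligand charges: 2×(-1) from NO₂⁻ and 2×(+0) from bipy sum to -2; with overall charge +0, Fe is +2.
Fe sits in group 8; removing 2 electrons leaves Fe²⁺ with 8 − 2 = 6 d electrons.
Configuration: t₂g⁶ eg⁰, giving 0 unpaired electrons.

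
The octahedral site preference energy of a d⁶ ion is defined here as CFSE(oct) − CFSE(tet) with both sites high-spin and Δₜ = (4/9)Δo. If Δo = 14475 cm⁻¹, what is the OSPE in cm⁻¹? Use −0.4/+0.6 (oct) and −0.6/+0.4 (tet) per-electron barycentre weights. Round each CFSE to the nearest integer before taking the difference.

-1930

Octahedral high-spin t2g^4 e_g^2: CFSE = -0.4 × 14475 = -5790 cm⁻¹.
Tetrahedral e^3 t2^3 gives -0.6Δₜ = -0.6 × (4/9) × 14475 = -3860 cm⁻¹.
OSPE = CFSE(oct) − CFSE(tet) = -5790 − (-3860) = -1930 cm⁻¹.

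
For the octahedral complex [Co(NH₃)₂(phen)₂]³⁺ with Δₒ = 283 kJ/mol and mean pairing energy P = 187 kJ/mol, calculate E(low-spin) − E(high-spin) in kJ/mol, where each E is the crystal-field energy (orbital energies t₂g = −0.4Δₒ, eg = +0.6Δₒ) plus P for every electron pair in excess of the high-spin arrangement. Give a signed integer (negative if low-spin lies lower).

-192

Ligand charges: 2×(+0) from NH₃ and 2×(+0) from phen sum to +0; with overall charge +3, Co is +3.
Co³⁺: group 9, so d-count = 9 − 3 = 6.
In the high-spin limit (t₂g⁴ eg²) the orbital term is -0.4Δₒ = -113 kJ/mol, with no excess pairing.
For low-spin the configuration is t₂g⁶ eg⁰: orbital energy -2.4 × 283 = -679 kJ/mol, and 2 additional pairs relative to high-spin add 374 kJ/mol, giving -305 kJ/mol.
Thus E(LS) − E(HS) = -192 kJ/mol.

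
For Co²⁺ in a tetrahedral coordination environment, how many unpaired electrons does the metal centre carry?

Co sits in group 9; removing 2 electrons leaves Co²⁺ with 9 − 2 = 7 d electrons.
Tetrahedral fields are weak (Δₜ ≈ 4/9 Δₒ), so electrons fill high-spin.
Configuration: e⁴ t₂³, giving 3 unpaired electrons.

3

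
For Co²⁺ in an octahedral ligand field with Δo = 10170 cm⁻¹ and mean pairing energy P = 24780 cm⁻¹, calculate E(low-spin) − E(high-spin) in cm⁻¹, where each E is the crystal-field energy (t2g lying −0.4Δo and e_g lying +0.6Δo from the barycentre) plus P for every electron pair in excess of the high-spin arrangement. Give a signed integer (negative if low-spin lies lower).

14610

Co sits in group 9; removing 2 electrons leaves Co²⁺ with 9 − 2 = 7 d electrons.
High-spin d⁷ fills as t2g^5 e_g^2 with CFSE 5(−0.4) + 2(+0.6) = -0.8Δo = -8136 cm⁻¹.
Low-spin: t2g^6 e_g^1, orbital CFSE = -1.8Δo = -18306 cm⁻¹; plus 1 excess pair × P = +24780 cm⁻¹; total 6474 cm⁻¹.
E(LS) − E(HS) = 6474 − (-8136) = 14610 cm⁻¹.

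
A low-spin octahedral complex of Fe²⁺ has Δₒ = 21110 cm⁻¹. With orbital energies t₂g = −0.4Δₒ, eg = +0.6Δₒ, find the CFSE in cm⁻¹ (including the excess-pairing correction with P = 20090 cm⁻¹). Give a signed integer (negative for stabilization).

-10484

Fe sits in group 8; removing 2 electrons leaves Fe²⁺ with 8 − 2 = 6 d electrons.
The d⁶ electrons fill as t₂g⁶ eg⁰.
The orbital stabilization is -2.4Δₒ = -2.4 × 21110 = -50664 cm⁻¹.
Pairing penalty: 3 pairs vs 1 in the high-spin reference → 2 extra × P = 40180 cm⁻¹.
Net CFSE = -50664 + 40180 = -10484 cm⁻¹.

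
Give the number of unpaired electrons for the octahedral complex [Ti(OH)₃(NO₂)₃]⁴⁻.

Ligand charges: 3×(-1) from OH⁻ and 3×(-1) from NO₂⁻ sum to -6; with overall charge -4, Ti is +2.
Ti²⁺: group 4, so d-count = 4 − 2 = 2.
Configuration: t₂g² eg⁰, giving 2 unpaired electrons.

2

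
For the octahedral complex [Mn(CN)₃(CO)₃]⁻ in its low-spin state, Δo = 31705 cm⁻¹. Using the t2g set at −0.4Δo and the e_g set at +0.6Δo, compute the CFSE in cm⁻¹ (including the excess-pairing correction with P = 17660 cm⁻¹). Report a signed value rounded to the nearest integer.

Ligand charges: 3×(-1) from CN⁻ and 3×(+0) from CO sum to -3; with overall charge -1, Mn is +2.
Mn²⁺: group 7, so d-count = 7 − 2 = 5.
The d⁵ electrons fill as t2g^5 e_g^0.
Orbital CFSE = 5(-0.4) + 0(0.6) = -2.0Δo = -2.0 × 31705 = -63410 cm⁻¹.
Pairing penalty: 2 pairs vs 0 in the high-spin reference → 2 extra × P = 35320 cm⁻¹.
Overall CFSE = -63410 + 35320 = -28090 cm⁻¹.

-28090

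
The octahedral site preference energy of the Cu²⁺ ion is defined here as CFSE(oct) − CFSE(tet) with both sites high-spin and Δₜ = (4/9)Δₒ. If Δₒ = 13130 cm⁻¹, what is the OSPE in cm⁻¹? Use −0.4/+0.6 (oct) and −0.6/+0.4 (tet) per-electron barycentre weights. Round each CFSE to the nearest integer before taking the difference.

Cu is in group 11, so Cu²⁺ is d⁹ (11 − 2 = 9).
In an octahedral site d⁹ (HS) is t2g^6 e_g^3, giving CFSE(oct) = -0.6Δₒ = -7878 cm⁻¹.
Tetrahedral e^4 t2^5 gives -0.4Δₜ = -0.4 × (4/9) × 13130 = -2334 cm⁻¹.
OSPE = CFSE(oct) − CFSE(tet) = -7878 − (-2334) = -5544 cm⁻¹.

-5544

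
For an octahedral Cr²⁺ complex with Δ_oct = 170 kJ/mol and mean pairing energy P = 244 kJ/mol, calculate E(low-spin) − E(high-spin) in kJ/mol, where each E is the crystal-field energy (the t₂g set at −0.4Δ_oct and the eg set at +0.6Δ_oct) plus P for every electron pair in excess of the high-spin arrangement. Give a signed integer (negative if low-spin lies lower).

74

Group 6 minus oxidation state +2 gives a d⁴ configuration for Cr²⁺.
High-spin: t₂g³ eg¹, CFSE = -0.6Δ_oct = -102 kJ/mol.
Low-spin: t₂g⁴ eg⁰, orbital CFSE = -1.6Δ_oct = -272 kJ/mol; plus 1 excess pair × P = +244 kJ/mol; total -28 kJ/mol.
Thus E(LS) − E(HS) = 74 kJ/mol.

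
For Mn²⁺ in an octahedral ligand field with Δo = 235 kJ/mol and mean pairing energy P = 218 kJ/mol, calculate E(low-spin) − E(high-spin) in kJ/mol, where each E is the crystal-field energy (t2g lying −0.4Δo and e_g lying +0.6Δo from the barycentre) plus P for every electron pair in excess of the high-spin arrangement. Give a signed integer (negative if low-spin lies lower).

-34

Mn is in group 7, so Mn²⁺ is d⁵ (7 − 2 = 5).
In the high-spin limit (t2g^3 e_g^2) the orbital term is 0.0Δo = 0 kJ/mol, with no excess pairing.
For low-spin the configuration is t2g^5 e_g^0: orbital energy -2.0 × 235 = -470 kJ/mol, and 2 additional pairs relative to high-spin add 436 kJ/mol, giving -34 kJ/mol.
Thus E(LS) − E(HS) = -34 kJ/mol.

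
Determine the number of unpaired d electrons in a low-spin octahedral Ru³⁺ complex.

1

Ru³⁺: group 8, so d-count = 8 − 3 = 5.
Configuration: t₂g⁵ eg⁰, giving 1 unpaired electron.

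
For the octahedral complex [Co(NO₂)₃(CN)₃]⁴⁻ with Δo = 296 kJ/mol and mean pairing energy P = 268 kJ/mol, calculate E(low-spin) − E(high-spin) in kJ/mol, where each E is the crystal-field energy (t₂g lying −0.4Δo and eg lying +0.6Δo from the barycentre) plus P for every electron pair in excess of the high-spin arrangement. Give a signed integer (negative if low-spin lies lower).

-28

Ligand charges: 3×(-1) from NO₂⁻ and 3×(-1) from CN⁻ sum to -6; with overall charge -4, Co is +2.
Co²⁺: group 9, so d-count = 9 − 2 = 7.
High-spin: t₂g⁵ eg², CFSE = -0.8Δo = -237 kJ/mol.
Low-spin: t₂g⁶ eg¹, orbital CFSE = -1.8Δo = -533 kJ/mol; plus 1 excess pair × P = +268 kJ/mol; total -265 kJ/mol.
E(LS) − E(HS) = -265 − (-237) = -28 kJ/mol.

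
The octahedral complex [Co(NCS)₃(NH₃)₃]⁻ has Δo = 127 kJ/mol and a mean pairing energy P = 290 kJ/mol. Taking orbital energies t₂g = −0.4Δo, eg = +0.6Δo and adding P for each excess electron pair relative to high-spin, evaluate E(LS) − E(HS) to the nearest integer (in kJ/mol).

Ligand charges: 3×(-1) from NCS⁻ and 3×(+0) from NH₃ sum to -3; with overall charge -1, Co is +2.
Co is in group 9, so Co²⁺ is d⁷ (9 − 2 = 7).
High-spin: t₂g⁵ eg², CFSE = -0.8Δo = -102 kJ/mol.
For low-spin the configuration is t₂g⁶ eg¹: orbital energy -1.8 × 127 = -229 kJ/mol, and 1 additional pair relative to high-spin adds 290 kJ/mol, giving 61 kJ/mol.
The difference is 61 − (-102) = 163 kJ/mol, so high-spin lies lower.

163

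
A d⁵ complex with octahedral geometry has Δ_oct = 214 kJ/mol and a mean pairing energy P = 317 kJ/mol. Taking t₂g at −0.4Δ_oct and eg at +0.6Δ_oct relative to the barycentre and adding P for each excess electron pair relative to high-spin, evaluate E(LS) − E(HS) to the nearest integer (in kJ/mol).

206

High-spin: t₂g³ eg², CFSE = 0.0Δ_oct = 0 kJ/mol.
Low-spin t₂g⁵ eg⁰ gives -2.0Δ_oct = -428 kJ/mol, but forming 2 extra pairs costs 2P = 634 kJ/mol, so E(LS) = -428 + 634 = 206 kJ/mol.
E(LS) − E(HS) = 206 − (0) = 206 kJ/mol.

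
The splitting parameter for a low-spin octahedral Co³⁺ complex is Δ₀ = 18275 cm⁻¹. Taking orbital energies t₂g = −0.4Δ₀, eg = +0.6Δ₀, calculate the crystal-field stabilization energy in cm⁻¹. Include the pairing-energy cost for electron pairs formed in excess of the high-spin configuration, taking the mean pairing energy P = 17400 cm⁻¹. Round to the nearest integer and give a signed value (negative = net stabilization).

-9060

Co³⁺: group 9, so d-count = 9 − 3 = 6.
Electron filling gives t₂g⁶ eg⁰.
The orbital stabilization is -2.4Δ₀ = -2.4 × 18275 = -43860 cm⁻¹.
Relative to high-spin t₂g⁴ eg² (1 paired), the low-spin configuration has 2 additional pairs, contributing +2 × 17400 = +34800 cm⁻¹.
Overall CFSE = -43860 + 34800 = -9060 cm⁻¹.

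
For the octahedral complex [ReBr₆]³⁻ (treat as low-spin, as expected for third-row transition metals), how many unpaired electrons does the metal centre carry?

2

Each Br⁻ contributes -1; 6 × (-1) = -6. With overall charge -3, Re is in the +3 oxidation state.
Group 7 minus oxidation state +3 gives a d⁴ configuration for Re³⁺.
Configuration: t₂g⁴ eg⁰, giving 2 unpaired electrons.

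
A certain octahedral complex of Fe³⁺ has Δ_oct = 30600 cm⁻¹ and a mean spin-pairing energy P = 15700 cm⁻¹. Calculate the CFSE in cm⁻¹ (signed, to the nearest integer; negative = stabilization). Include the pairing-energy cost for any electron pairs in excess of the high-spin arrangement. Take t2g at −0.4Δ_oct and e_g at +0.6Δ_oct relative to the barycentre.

-29800

Fe is in group 8, so Fe³⁺ is d⁵ (8 − 3 = 5).
Here Δ_oct > P (30600 > 15700), so the low-spin state is favoured.
That gives t2g^5 e_g^0.
Orbital CFSE = -2.0Δ_oct = -2.0 × 30600 = -61200 cm⁻¹.
Excess pairs vs high-spin: 2 − 0 = 2; pairing cost = +31400 cm⁻¹.
Net CFSE = -61200 + 31400 = -29800 cm⁻¹.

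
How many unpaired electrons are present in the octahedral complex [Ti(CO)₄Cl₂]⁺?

1

Ligand charges: 4×(+0) from CO and 2×(-1) from Cl⁻ sum to -2; with overall charge +1, Ti is +3.
Ti is in group 4, so Ti³⁺ is d¹ (4 − 3 = 1).
Configuration: t2g^1 e_g^0, giving 1 unpaired electron.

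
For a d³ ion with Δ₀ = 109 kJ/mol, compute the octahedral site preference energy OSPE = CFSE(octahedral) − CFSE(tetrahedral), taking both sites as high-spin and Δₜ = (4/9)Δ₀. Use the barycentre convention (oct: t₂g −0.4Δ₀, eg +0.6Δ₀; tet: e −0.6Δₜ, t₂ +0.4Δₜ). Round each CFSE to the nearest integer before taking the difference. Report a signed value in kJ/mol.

-92

Octahedral (high-spin): t₂g³ eg⁰, CFSE = 3(−0.4) + 0(+0.6) = -1.2Δ₀ = -1.2 × 109 = -131 kJ/mol.
Tetrahedral: e² t₂¹, CFSE = 2(−0.6) + 1(+0.4) = -0.8Δₜ = -0.8 × (4/9) × 109 = -39 kJ/mol.
OSPE = -131 − (-39) = -92 kJ/mol.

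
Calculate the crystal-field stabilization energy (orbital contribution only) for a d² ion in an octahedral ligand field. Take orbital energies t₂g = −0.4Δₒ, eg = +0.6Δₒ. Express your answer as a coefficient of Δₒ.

-0.8 Δₒ

Configuration: t₂g² eg⁰.
CFSE = 2(-0.4Δₒ) + 0(0.6Δₒ) = -0.8Δₒ + 0.0Δₒ = -0.8Δₒ.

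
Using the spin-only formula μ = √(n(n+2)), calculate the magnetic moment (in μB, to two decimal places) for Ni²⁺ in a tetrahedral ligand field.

Ni is in group 10, so Ni²⁺ is d⁸ (10 − 2 = 8).
With tetrahedral geometry the complex is necessarily high-spin.
Configuration: e⁴ t₂⁴ → 2 unpaired electrons.
μ(spin-only) = √[2(2+2)] = √8 ≈ 2.83 μB.

2.83 μB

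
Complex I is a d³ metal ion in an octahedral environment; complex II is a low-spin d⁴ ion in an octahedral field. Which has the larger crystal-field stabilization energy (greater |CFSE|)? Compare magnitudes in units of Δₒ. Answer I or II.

I: For octahedral d³ the high- and low-spin configurations coincide; t2g^3 e_g^0, CFSE = -1.2Δₒ.
II: t₂g⁴ eg⁰, CFSE = -1.6Δₒ.
So II has the larger |CFSE|.

II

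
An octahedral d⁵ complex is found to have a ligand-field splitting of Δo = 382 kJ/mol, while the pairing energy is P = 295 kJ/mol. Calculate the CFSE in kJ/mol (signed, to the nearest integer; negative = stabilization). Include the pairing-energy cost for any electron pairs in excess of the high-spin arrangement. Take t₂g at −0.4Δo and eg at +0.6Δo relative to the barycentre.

-174

Since Δo = 382 kJ/mol > P = 295 kJ/mol, the complex adopts the low-spin configuration.
Filling d⁵ accordingly: t₂g⁵ eg⁰.
Orbital CFSE = -2.0Δo = -2.0 × 382 = -764 kJ/mol.
Excess pairs vs high-spin: 2 − 0 = 2; pairing cost = +590 kJ/mol.
Net CFSE = -764 + 590 = -174 kJ/mol.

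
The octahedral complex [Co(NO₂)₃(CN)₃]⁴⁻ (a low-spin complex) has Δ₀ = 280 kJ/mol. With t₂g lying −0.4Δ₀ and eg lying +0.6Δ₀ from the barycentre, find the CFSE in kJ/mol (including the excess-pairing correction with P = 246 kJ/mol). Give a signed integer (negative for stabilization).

-258

Ligand charges: 3×(-1) from NO₂⁻ and 3×(-1) from CN⁻ sum to -6; with overall charge -4, Co is +2.
Co sits in group 9; removing 2 electrons leaves Co²⁺ with 9 − 2 = 7 d electrons.
Configuration: t₂g⁶ eg¹.
The orbital stabilization is -1.8Δ₀ = -1.8 × 280 = -504 kJ/mol.
Relative to high-spin t₂g⁵ eg² (2 paired), the low-spin configuration has 1 additional pair, contributing +1 × 246 = +246 kJ/mol.
Combining: -504 + 246 = -258 kJ/mol.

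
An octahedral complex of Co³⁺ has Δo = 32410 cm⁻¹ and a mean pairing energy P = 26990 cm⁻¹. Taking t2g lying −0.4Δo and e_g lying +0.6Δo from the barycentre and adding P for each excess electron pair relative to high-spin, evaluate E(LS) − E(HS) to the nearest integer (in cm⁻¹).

Co sits in group 9; removing 3 electrons leaves Co³⁺ with 9 − 3 = 6 d electrons.
In the high-spin limit (t2g^4 e_g^2) the orbital term is -0.4Δo = -12964 cm⁻¹, with no excess pairing.
For low-spin the configuration is t2g^6 e_g^0: orbital energy -2.4 × 32410 = -77784 cm⁻¹, and 2 additional pairs relative to high-spin add 53980 cm⁻¹, giving -23804 cm⁻¹.
Thus E(LS) − E(HS) = -10840 cm⁻¹.

-10840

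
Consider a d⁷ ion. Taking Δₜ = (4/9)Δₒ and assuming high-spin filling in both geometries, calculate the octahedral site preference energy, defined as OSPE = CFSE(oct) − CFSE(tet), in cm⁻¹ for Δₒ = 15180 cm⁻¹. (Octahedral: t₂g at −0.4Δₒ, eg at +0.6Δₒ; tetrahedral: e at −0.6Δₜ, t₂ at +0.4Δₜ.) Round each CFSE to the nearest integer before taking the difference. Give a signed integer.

-4048

In an octahedral site d⁷ (HS) is t₂g⁵ eg², giving CFSE(oct) = -0.8Δₒ = -12144 cm⁻¹.
Tetrahedral: e⁴ t₂³, CFSE = 4(−0.6) + 3(+0.4) = -1.2Δₜ = -1.2 × (4/9) × 15180 = -8096 cm⁻¹.
OSPE = CFSE(oct) − CFSE(tet) = -12144 − (-8096) = -4048 cm⁻¹.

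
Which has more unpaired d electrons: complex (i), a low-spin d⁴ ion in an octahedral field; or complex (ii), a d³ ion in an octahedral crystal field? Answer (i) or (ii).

(i): t₂g⁴ eg⁰ → 2 unpaired.
(ii): t₂g³ eg⁰ → 3 unpaired.
So (ii) has more unpaired electrons.

(ii)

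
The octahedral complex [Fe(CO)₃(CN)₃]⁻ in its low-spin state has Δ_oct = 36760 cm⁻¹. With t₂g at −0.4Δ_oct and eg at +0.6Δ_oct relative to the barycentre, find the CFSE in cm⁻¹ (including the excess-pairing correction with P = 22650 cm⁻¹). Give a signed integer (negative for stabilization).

-42924

Ligand charges: 3×(+0) from CO and 3×(-1) from CN⁻ sum to -3; with overall charge -1, Fe is +2.
Fe sits in group 8; removing 2 electrons leaves Fe²⁺ with 8 − 2 = 6 d electrons.
Electron filling gives t₂g⁶ eg⁰.
The orbital stabilization is -2.4Δ_oct = -2.4 × 36760 = -88224 cm⁻¹.
Relative to high-spin t₂g⁴ eg² (1 paired), the low-spin configuration has 2 additional pairs, contributing +2 × 22650 = +45300 cm⁻¹.
Combining: -88224 + 45300 = -42924 cm⁻¹.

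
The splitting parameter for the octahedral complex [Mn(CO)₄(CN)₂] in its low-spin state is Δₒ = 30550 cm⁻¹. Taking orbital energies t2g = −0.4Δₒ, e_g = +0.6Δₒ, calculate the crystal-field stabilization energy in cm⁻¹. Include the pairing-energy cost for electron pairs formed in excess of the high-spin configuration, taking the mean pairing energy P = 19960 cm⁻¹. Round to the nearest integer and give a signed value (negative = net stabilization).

Ligand charges: 4×(+0) from CO and 2×(-1) from CN⁻ sum to -2; with overall charge +0, Mn is +2.
Mn sits in group 7; removing 2 electrons leaves Mn²⁺ with 7 − 2 = 5 d electrons.
Electron filling gives t2g^5 e_g^0.
The orbital stabilization is -2.0Δₒ = -2.0 × 30550 = -61100 cm⁻¹.
Relative to high-spin t2g^3 e_g^2 (0 paired), the low-spin configuration has 2 additional pairs, contributing +2 × 19960 = +39920 cm⁻¹.
Combining: -61100 + 39920 = -21180 cm⁻¹.

-21180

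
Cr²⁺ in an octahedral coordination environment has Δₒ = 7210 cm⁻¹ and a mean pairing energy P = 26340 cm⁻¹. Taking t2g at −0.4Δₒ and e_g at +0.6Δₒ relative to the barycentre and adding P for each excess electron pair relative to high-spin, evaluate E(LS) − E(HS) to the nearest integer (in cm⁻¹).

Group 6 minus oxidation state +2 gives a d⁴ configuration for Cr²⁺.
High-spin d⁴ fills as t2g^3 e_g^1 with CFSE 3(−0.4) + 1(+0.6) = -0.6Δₒ = -4326 cm⁻¹.
For low-spin the configuration is t2g^4 e_g^0: orbital energy -1.6 × 7210 = -11536 cm⁻¹, and 1 additional pair relative to high-spin adds 26340 cm⁻¹, giving 14804 cm⁻¹.
Thus E(LS) − E(HS) = 19130 cm⁻¹.

19130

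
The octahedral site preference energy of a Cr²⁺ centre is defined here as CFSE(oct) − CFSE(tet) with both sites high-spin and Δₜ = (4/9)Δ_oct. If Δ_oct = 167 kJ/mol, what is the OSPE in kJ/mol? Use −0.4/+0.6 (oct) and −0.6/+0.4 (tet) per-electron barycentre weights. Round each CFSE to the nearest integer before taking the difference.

-70

Cr is in group 6, so Cr²⁺ is d⁴ (6 − 2 = 4).
Octahedral high-spin t2g^3 e_g^1: CFSE = -0.6 × 167 = -100 kJ/mol.
Tetrahedral: e^2 t2^2, CFSE = 2(−0.6) + 2(+0.4) = -0.4Δₜ = -0.4 × (4/9) × 167 = -30 kJ/mol.
OSPE = CFSE(oct) − CFSE(tet) = -100 − (-30) = -70 kJ/mol.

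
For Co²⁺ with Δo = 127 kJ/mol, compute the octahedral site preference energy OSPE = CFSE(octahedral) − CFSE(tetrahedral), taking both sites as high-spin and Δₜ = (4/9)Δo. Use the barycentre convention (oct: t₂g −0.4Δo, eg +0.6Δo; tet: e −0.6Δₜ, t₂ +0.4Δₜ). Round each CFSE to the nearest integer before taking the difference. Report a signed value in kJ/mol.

-34

Group 9 minus oxidation state +2 gives a d⁷ configuration for Co²⁺.
In an octahedral site d⁷ (HS) is t2g^5 e_g^2, giving CFSE(oct) = -0.8Δo = -102 kJ/mol.
Tetrahedral: e^4 t2^3, CFSE = 4(−0.6) + 3(+0.4) = -1.2Δₜ = -1.2 × (4/9) × 127 = -68 kJ/mol.
OSPE = CFSE(oct) − CFSE(tet) = -102 − (-68) = -34 kJ/mol.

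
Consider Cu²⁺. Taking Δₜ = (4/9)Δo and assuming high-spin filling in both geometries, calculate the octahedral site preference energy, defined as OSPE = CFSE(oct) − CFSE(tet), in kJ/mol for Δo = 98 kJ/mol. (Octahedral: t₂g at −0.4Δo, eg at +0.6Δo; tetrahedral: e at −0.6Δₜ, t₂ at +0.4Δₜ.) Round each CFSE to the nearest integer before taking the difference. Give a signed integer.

-42

Cu is in group 11, so Cu²⁺ is d⁹ (11 − 2 = 9).
Octahedral high-spin t₂g⁶ eg³: CFSE = -0.6 × 98 = -59 kJ/mol.
Tetrahedral e⁴ t₂⁵ gives -0.4Δₜ = -0.4 × (4/9) × 98 = -17 kJ/mol.
OSPE = CFSE(oct) − CFSE(tet) = -59 − (-17) = -42 kJ/mol.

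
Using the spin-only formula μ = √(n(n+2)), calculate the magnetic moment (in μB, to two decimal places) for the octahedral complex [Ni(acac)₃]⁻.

2.83 μB

Each acac⁻ contributes -1; 3 × (-1) = -3. With overall charge -1, Ni is in the +2 oxidation state.
Ni sits in group 10; removing 2 electrons leaves Ni²⁺ with 10 − 2 = 8 d electrons.
Configuration: t2g^6 e_g^2 → 2 unpaired electrons.
μ(spin-only) = √[2(2+2)] = √8 ≈ 2.83 μB.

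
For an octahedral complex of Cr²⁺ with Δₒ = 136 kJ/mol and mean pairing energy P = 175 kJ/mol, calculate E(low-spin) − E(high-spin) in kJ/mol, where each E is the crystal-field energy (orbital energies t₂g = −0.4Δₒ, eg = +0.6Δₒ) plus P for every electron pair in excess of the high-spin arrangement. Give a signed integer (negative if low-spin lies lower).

Cr is in group 6, so Cr²⁺ is d⁴ (6 − 2 = 4).
High-spin: t₂g³ eg¹, CFSE = -0.6Δₒ = -82 kJ/mol.
For low-spin the configuration is t₂g⁴ eg⁰: orbital energy -1.6 × 136 = -218 kJ/mol, and 1 additional pair relative to high-spin adds 175 kJ/mol, giving -43 kJ/mol.
The difference is -43 − (-82) = 39 kJ/mol, so high-spin lies lower.

39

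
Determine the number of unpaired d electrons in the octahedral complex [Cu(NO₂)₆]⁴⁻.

1

Each NO₂⁻ contributes -1; 6 × (-1) = -6. With overall charge -4, Cu is in the +2 oxidation state.
Cu²⁺: group 11, so d-count = 11 − 2 = 9.
For octahedral d⁹ the high- and low-spin configurations coincide.
Configuration: t2g^6 e_g^3, giving 1 unpaired electron.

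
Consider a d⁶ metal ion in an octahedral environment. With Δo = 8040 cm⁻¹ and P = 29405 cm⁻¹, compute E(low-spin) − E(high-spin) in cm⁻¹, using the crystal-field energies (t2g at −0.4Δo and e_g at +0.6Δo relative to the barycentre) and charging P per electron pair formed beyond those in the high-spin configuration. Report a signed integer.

42730

In the high-spin limit (t2g^4 e_g^2) the orbital term is -0.4Δo = -3216 cm⁻¹, with no excess pairing.
Low-spin: t2g^6 e_g^0, orbital CFSE = -2.4Δo = -19296 cm⁻¹; plus 2 excess pairs × P = +58810 cm⁻¹; total 39514 cm⁻¹.
Thus E(LS) − E(HS) = 42730 cm⁻¹.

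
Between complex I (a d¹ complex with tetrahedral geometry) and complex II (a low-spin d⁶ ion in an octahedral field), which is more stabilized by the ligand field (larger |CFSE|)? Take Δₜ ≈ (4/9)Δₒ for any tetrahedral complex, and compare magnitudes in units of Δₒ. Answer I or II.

I: With tetrahedral geometry the complex is necessarily high-spin; e¹ t₂⁰, CFSE = -0.6Δₜ ≈ -0.27Δₒ.
II: t₂g⁶ eg⁰, CFSE = -2.4Δₒ.
So II has the larger |CFSE|.

II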